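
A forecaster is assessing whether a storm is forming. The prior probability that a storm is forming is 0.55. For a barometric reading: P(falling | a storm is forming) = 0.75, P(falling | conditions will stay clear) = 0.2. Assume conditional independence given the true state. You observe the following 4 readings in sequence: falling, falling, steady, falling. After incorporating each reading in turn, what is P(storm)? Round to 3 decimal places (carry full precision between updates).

Apply Bayes' rule sequentially, carrying P(storm) forward.
After 'falling': P(storm) = 0.75·0.5500 / (0.75·0.5500 + 0.2·0.4500) ≈ 0.8209
After 'falling': P(storm) = 0.75·0.8209 / (0.75·0.8209 + 0.2·0.1791) ≈ 0.9450
After 'steady': P(storm) = 0.25·0.9450 / (0.25·0.9450 + 0.8·0.0550) ≈ 0.8430
After 'falling': P(storm) = 0.75·0.8430 / (0.75·0.8430 + 0.2·0.1570) ≈ 0.9527

0.953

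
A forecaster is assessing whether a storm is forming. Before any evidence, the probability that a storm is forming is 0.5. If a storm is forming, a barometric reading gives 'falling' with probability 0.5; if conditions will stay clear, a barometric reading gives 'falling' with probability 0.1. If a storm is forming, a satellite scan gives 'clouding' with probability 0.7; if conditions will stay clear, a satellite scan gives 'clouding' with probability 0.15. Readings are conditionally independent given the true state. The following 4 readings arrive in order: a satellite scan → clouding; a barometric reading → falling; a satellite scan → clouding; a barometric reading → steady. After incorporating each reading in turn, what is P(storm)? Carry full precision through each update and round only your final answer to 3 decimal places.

After a satellite scan='clouding': P(storm) = 0.7·0.5000 / (0.7·0.5000 + 0.15·0.5000) ≈ 0.8235
After a barometric reading='falling': P(storm) = 0.5·0.8235 / (0.5·0.8235 + 0.1·0.1765) ≈ 0.9589
After a satellite scan='clouding': P(storm) = 0.7·0.9589 / (0.7·0.9589 + 0.15·0.0411) ≈ 0.9909
After a barometric reading='steady': P(storm) = 0.5·0.9909 / (0.5·0.9909 + 0.9·0.0091) ≈ 0.9837

0.984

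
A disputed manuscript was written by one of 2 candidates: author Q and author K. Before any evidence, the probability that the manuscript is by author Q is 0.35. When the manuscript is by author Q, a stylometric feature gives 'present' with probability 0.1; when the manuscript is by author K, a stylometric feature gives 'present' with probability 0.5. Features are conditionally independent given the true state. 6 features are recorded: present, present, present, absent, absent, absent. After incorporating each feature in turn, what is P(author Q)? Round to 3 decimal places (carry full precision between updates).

0.025

Each posterior becomes the prior for the next update.
After 'present': P(author Q) = 0.1·0.3500 / (0.1·0.3500 + 0.5·0.6500) ≈ 0.0972
After 'present': P(author Q) = 0.1·0.0972 / (0.1·0.0972 + 0.5·0.9028) ≈ 0.0211
After 'present': P(author Q) = 0.1·0.0211 / (0.1·0.0211 + 0.5·0.9789) ≈ 0.0043
After 'absent': P(author Q) = 0.9·0.0043 / (0.9·0.0043 + 0.5·0.9957) ≈ 0.0077
After 'absent': P(author Q) = 0.9·0.0077 / (0.9·0.0077 + 0.5·0.9923) ≈ 0.0138
After 'absent': P(author Q) = 0.9·0.0138 / (0.9·0.0138 + 0.5·0.9862) ≈ 0.0245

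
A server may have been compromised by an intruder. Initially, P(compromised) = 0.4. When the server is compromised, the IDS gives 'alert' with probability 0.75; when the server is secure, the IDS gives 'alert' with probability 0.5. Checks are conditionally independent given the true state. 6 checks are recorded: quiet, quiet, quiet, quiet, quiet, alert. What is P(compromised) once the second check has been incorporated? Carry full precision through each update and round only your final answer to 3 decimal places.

0.143

After 'quiet': P(compromised) = 0.25·0.4000 / (0.25·0.4000 + 0.5·0.6000) ≈ 0.2500
After 'quiet': P(compromised) = 0.25·0.2500 / (0.25·0.2500 + 0.5·0.7500) ≈ 0.1429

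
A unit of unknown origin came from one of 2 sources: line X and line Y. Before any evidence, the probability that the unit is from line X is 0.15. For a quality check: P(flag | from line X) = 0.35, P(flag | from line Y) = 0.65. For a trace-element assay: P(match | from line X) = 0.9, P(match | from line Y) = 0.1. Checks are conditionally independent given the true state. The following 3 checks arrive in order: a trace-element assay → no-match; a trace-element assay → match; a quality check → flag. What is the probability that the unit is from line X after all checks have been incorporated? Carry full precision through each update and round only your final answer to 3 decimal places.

0.087

After a trace-element assay='no-match': P(line X) = 0.1·0.1500 / (0.1·0.1500 + 0.9·0.8500) ≈ 0.0192
After a trace-element assay='match': P(line X) = 0.9·0.0192 / (0.9·0.0192 + 0.1·0.9808) ≈ 0.1500
After a quality check='flag': P(line X) = 0.35·0.1500 / (0.35·0.1500 + 0.65·0.8500) ≈ 0.0868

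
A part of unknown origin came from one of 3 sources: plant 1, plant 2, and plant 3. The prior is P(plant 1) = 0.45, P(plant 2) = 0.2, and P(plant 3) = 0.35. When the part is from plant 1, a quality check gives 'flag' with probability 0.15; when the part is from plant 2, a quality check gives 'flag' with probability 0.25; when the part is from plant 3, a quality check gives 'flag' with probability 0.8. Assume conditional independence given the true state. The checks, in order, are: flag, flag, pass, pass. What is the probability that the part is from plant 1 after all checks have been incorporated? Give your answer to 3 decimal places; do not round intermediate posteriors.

0.314

After 'flag': normaliser = 0.15·0.4500 + 0.25·0.2000 + 0.8·0.3500; P(plant 1) ≈ 0.1698, P(plant 2) ≈ 0.1258, P(plant 3) ≈ 0.7044
After 'flag': normaliser = 0.15·0.1698 + 0.25·0.1258 + 0.8·0.7044; P(plant 1) ≈ 0.0411, P(plant 2) ≈ 0.0507, P(plant 3) ≈ 0.9083
After 'pass': normaliser = 0.85·0.0411 + 0.75·0.0507 + 0.2·0.9083; P(plant 1) ≈ 0.1371, P(plant 2) ≈ 0.1493, P(plant 3) ≈ 0.7136
After 'pass': normaliser = 0.85·0.1371 + 0.75·0.1493 + 0.2·0.7136; P(plant 1) ≈ 0.3139, P(plant 2) ≈ 0.3017, P(plant 3) ≈ 0.3844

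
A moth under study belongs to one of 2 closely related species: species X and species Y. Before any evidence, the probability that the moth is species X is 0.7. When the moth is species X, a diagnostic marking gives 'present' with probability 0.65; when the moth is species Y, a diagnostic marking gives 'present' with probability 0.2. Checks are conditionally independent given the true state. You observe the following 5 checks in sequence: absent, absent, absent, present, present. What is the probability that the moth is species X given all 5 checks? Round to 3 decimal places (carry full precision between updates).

0.674

Apply Bayes' rule sequentially, carrying P(species X) forward.
After 'absent': P(species X) = 0.35·0.7000 / (0.35·0.7000 + 0.8·0.3000) ≈ 0.5052
After 'absent': P(species X) = 0.35·0.5052 / (0.35·0.5052 + 0.8·0.4948) ≈ 0.3087
After 'absent': P(species X) = 0.35·0.3087 / (0.35·0.3087 + 0.8·0.6913) ≈ 0.1635
After 'present': P(species X) = 0.65·0.1635 / (0.65·0.1635 + 0.2·0.8365) ≈ 0.3884
After 'present': P(species X) = 0.65·0.3884 / (0.65·0.3884 + 0.2·0.6116) ≈ 0.6736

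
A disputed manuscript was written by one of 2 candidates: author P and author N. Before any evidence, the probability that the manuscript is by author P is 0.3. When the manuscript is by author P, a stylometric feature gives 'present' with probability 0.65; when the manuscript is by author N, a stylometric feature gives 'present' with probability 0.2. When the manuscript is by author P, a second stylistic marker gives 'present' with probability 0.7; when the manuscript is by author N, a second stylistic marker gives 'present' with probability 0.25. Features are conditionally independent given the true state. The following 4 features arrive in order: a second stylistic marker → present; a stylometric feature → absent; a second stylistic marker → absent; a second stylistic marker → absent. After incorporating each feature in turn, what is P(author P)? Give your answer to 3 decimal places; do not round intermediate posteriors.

After a second stylistic marker='present': P(author P) = 0.7·0.3000 / (0.7·0.3000 + 0.25·0.7000) ≈ 0.5455
After a stylometric feature='absent': P(author P) = 0.35·0.5455 / (0.35·0.5455 + 0.8·0.4545) ≈ 0.3443
After a second stylistic marker='absent': P(author P) = 0.3·0.3443 / (0.3·0.3443 + 0.75·0.6557) ≈ 0.1736
After a second stylistic marker='absent': P(author P) = 0.3·0.1736 / (0.3·0.1736 + 0.75·0.8264) ≈ 0.0775

0.077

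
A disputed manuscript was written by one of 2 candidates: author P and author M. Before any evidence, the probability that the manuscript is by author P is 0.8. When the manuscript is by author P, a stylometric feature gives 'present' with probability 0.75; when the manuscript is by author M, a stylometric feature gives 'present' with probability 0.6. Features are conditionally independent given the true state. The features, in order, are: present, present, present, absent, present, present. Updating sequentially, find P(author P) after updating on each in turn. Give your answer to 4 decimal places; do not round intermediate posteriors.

After 'present': P(author P) = 0.75·0.8000 / (0.75·0.8000 + 0.6·0.2000) ≈ 0.8333
After 'present': P(author P) = 0.75·0.8333 / (0.75·0.8333 + 0.6·0.1667) ≈ 0.8621
After 'present': P(author P) = 0.75·0.8621 / (0.75·0.8621 + 0.6·0.1379) ≈ 0.8865
After 'absent': P(author P) = 0.25·0.8865 / (0.25·0.8865 + 0.4·0.1135) ≈ 0.8300
After 'present': P(author P) = 0.75·0.8300 / (0.75·0.8300 + 0.6·0.1700) ≈ 0.8592
After 'present': P(author P) = 0.75·0.8592 / (0.75·0.8592 + 0.6·0.1408) ≈ 0.8841

0.8841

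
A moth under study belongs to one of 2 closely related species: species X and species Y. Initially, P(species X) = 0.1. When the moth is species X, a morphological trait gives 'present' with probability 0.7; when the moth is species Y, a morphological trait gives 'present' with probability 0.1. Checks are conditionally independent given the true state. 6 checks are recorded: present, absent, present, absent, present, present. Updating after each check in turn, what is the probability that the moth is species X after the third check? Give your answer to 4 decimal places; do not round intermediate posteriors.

0.6447

Apply Bayes' rule sequentially, carrying P(species X) forward.
After 'present': P(species X) = 0.7·0.1000 / (0.7·0.1000 + 0.1·0.9000) ≈ 0.4375
After 'absent': P(species X) = 0.3·0.4375 / (0.3·0.4375 + 0.9·0.5625) ≈ 0.2059
After 'present': P(species X) = 0.7·0.2059 / (0.7·0.2059 + 0.1·0.7941) ≈ 0.6447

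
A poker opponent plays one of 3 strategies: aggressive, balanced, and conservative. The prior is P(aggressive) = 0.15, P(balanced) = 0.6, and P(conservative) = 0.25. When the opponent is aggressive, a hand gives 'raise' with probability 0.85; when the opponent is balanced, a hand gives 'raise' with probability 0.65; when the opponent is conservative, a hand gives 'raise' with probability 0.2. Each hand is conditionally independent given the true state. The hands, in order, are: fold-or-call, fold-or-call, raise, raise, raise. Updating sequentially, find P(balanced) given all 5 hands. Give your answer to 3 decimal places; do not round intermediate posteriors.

Apply Bayes' rule sequentially, carrying P(balanced) forward.
After 'fold-or-call': normaliser = 0.15·0.1500 + 0.35·0.6000 + 0.8·0.2500; P(aggressive) ≈ 0.0520, P(balanced) ≈ 0.4855, P(conservative) ≈ 0.4624
After 'fold-or-call': normaliser = 0.15·0.0520 + 0.35·0.4855 + 0.8·0.4624; P(aggressive) ≈ 0.0142, P(balanced) ≈ 0.3103, P(conservative) ≈ 0.6755
After 'raise': normaliser = 0.85·0.0142 + 0.65·0.3103 + 0.2·0.6755; P(aggressive) ≈ 0.0347, P(balanced) ≈ 0.5781, P(conservative) ≈ 0.3872
After 'raise': normaliser = 0.85·0.0347 + 0.65·0.5781 + 0.2·0.3872; P(aggressive) ≈ 0.0611, P(balanced) ≈ 0.7784, P(conservative) ≈ 0.1604
After 'raise': normaliser = 0.85·0.0611 + 0.65·0.7784 + 0.2·0.1604; P(aggressive) ≈ 0.0881, P(balanced) ≈ 0.8576, P(conservative) ≈ 0.0544

0.858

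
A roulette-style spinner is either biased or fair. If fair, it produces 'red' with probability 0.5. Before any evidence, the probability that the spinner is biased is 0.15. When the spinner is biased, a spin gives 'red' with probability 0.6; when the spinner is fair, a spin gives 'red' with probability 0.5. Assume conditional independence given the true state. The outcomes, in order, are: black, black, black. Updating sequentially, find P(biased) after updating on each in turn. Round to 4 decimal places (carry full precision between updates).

After 'black': P(biased) = 0.4·0.1500 / (0.4·0.1500 + 0.5·0.8500) ≈ 0.1237
After 'black': P(biased) = 0.4·0.1237 / (0.4·0.1237 + 0.5·0.8763) ≈ 0.1015
After 'black': P(biased) = 0.4·0.1015 / (0.4·0.1015 + 0.5·0.8985) ≈ 0.0829

0.0829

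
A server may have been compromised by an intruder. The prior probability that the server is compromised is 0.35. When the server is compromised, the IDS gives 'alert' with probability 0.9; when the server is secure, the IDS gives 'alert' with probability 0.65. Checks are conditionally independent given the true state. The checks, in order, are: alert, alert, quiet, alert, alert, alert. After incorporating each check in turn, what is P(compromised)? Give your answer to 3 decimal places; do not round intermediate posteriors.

0.439

After 'alert': P(compromised) = 0.9·0.3500 / (0.9·0.3500 + 0.65·0.6500) ≈ 0.4271
After 'alert': P(compromised) = 0.9·0.4271 / (0.9·0.4271 + 0.65·0.5729) ≈ 0.5080
After 'quiet': P(compromised) = 0.1·0.5080 / (0.1·0.5080 + 0.35·0.4920) ≈ 0.2278
After 'alert': P(compromised) = 0.9·0.2278 / (0.9·0.2278 + 0.65·0.7722) ≈ 0.2900
After 'alert': P(compromised) = 0.9·0.2900 / (0.9·0.2900 + 0.65·0.7100) ≈ 0.3612
After 'alert': P(compromised) = 0.9·0.3612 / (0.9·0.3612 + 0.65·0.6388) ≈ 0.4391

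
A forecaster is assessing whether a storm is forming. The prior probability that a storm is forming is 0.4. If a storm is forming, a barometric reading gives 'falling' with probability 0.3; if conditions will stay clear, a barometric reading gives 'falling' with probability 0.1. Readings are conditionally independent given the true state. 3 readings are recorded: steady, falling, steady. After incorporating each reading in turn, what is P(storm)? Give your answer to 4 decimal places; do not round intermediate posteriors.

0.5475

Apply Bayes' rule sequentially, carrying P(storm) forward.
After 'steady': P(storm) = 0.7·0.4000 / (0.7·0.4000 + 0.9·0.6000) ≈ 0.3415
After 'falling': P(storm) = 0.3·0.3415 / (0.3·0.3415 + 0.1·0.6585) ≈ 0.6087
After 'steady': P(storm) = 0.7·0.6087 / (0.7·0.6087 + 0.9·0.3913) ≈ 0.5475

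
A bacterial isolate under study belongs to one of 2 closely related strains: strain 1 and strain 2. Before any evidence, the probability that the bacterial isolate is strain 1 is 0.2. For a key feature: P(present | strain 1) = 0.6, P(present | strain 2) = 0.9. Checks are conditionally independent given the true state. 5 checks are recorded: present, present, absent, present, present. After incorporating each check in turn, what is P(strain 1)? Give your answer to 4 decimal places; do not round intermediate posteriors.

Apply Bayes' rule sequentially, carrying P(strain 1) forward.
After 'present': P(strain 1) = 0.6·0.2000 / (0.6·0.2000 + 0.9·0.8000) ≈ 0.1429
After 'present': P(strain 1) = 0.6·0.1429 / (0.6·0.1429 + 0.9·0.8571) ≈ 0.1000
After 'absent': P(strain 1) = 0.4·0.1000 / (0.4·0.1000 + 0.1·0.9000) ≈ 0.3077
After 'present': P(strain 1) = 0.6·0.3077 / (0.6·0.3077 + 0.9·0.6923) ≈ 0.2286
After 'present': P(strain 1) = 0.6·0.2286 / (0.6·0.2286 + 0.9·0.7714) ≈ 0.1649

0.1649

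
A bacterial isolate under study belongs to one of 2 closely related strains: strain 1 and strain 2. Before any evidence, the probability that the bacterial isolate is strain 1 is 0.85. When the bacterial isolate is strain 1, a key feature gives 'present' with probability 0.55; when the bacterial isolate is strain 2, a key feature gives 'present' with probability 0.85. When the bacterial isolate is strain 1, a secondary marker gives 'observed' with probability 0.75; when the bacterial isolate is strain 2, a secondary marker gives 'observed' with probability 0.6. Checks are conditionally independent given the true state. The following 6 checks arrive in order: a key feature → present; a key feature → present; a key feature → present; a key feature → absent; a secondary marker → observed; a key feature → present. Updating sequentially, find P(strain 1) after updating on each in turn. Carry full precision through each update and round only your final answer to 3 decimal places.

0.788

After a key feature='present': P(strain 1) = 0.55·0.8500 / (0.55·0.8500 + 0.85·0.1500) ≈ 0.7857
After a key feature='present': P(strain 1) = 0.55·0.7857 / (0.55·0.7857 + 0.85·0.2143) ≈ 0.7035
After a key feature='present': P(strain 1) = 0.55·0.7035 / (0.55·0.7035 + 0.85·0.2965) ≈ 0.6056
After a key feature='absent': P(strain 1) = 0.45·0.6056 / (0.45·0.6056 + 0.15·0.3944) ≈ 0.8216
After a secondary marker='observed': P(strain 1) = 0.75·0.8216 / (0.75·0.8216 + 0.6·0.1784) ≈ 0.8520
After a key feature='present': P(strain 1) = 0.55·0.8520 / (0.55·0.8520 + 0.85·0.1480) ≈ 0.7884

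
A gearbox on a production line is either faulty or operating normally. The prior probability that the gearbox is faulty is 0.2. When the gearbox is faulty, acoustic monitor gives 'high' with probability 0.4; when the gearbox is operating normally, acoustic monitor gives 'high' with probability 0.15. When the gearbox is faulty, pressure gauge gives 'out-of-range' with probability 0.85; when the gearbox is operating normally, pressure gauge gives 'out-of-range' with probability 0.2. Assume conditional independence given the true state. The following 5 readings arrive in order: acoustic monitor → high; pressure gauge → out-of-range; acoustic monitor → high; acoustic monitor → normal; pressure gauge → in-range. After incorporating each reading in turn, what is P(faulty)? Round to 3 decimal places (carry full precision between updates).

After acoustic monitor='high': P(faulty) = 0.4·0.2000 / (0.4·0.2000 + 0.15·0.8000) ≈ 0.4000
After pressure gauge='out-of-range': P(faulty) = 0.85·0.4000 / (0.85·0.4000 + 0.2·0.6000) ≈ 0.7391
After acoustic monitor='high': P(faulty) = 0.4·0.7391 / (0.4·0.7391 + 0.15·0.2609) ≈ 0.8831
After acoustic monitor='normal': P(faulty) = 0.6·0.8831 / (0.6·0.8831 + 0.85·0.1169) ≈ 0.8421
After pressure gauge='in-range': P(faulty) = 0.15·0.8421 / (0.15·0.8421 + 0.8·0.1579) ≈ 0.5000

0.500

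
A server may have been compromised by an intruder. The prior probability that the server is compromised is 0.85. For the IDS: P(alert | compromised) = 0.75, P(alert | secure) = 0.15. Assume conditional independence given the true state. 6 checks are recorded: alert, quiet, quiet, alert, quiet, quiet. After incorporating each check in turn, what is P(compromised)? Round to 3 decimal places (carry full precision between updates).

0.515

After 'alert': P(compromised) = 0.75·0.8500 / (0.75·0.8500 + 0.15·0.1500) ≈ 0.9659
After 'quiet': P(compromised) = 0.25·0.9659 / (0.25·0.9659 + 0.85·0.0341) ≈ 0.8929
After 'quiet': P(compromised) = 0.25·0.8929 / (0.25·0.8929 + 0.85·0.1071) ≈ 0.7102
After 'alert': P(compromised) = 0.75·0.7102 / (0.75·0.7102 + 0.15·0.2898) ≈ 0.9246
After 'quiet': P(compromised) = 0.25·0.9246 / (0.25·0.9246 + 0.85·0.0754) ≈ 0.7828
After 'quiet': P(compromised) = 0.25·0.7828 / (0.25·0.7828 + 0.85·0.2172) ≈ 0.5146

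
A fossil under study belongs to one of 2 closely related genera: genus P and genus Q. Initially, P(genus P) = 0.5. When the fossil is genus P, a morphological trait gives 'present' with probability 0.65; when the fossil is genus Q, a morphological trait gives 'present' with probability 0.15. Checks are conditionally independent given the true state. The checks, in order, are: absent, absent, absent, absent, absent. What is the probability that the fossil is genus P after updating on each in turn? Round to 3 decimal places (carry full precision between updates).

After 'absent': P(genus P) = 0.35·0.5000 / (0.35·0.5000 + 0.85·0.5000) ≈ 0.2917
After 'absent': P(genus P) = 0.35·0.2917 / (0.35·0.2917 + 0.85·0.7083) ≈ 0.1450
After 'absent': P(genus P) = 0.35·0.1450 / (0.35·0.1450 + 0.85·0.8550) ≈ 0.0653
After 'absent': P(genus P) = 0.35·0.0653 / (0.35·0.0653 + 0.85·0.9347) ≈ 0.0279
After 'absent': P(genus P) = 0.35·0.0279 / (0.35·0.0279 + 0.85·0.9721) ≈ 0.0117

0.012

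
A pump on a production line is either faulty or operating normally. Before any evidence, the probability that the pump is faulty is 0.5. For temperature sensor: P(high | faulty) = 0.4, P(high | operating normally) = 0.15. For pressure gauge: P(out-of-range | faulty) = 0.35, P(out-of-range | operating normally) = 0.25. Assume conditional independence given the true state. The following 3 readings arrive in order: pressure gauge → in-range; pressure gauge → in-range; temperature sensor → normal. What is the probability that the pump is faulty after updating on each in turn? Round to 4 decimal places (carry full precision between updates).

After pressure gauge='in-range': P(faulty) = 0.65·0.5000 / (0.65·0.5000 + 0.75·0.5000) ≈ 0.4643
After pressure gauge='in-range': P(faulty) = 0.65·0.4643 / (0.65·0.4643 + 0.75·0.5357) ≈ 0.4289
After temperature sensor='normal': P(faulty) = 0.6·0.4289 / (0.6·0.4289 + 0.85·0.5711) ≈ 0.3465

0.3465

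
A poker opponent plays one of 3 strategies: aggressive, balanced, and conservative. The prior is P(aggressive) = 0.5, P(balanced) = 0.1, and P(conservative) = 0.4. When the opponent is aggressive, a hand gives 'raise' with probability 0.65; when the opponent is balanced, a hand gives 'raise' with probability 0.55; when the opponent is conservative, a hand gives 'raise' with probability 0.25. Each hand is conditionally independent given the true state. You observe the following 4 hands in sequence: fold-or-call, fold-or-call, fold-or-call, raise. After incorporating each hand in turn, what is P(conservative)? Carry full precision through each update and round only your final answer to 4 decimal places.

After 'fold-or-call': normaliser = 0.35·0.5000 + 0.45·0.1000 + 0.75·0.4000; P(aggressive) ≈ 0.3365, P(balanced) ≈ 0.0865, P(conservative) ≈ 0.5769
After 'fold-or-call': normaliser = 0.35·0.3365 + 0.45·0.0865 + 0.75·0.5769; P(aggressive) ≈ 0.1998, P(balanced) ≈ 0.0661, P(conservative) ≈ 0.7341
After 'fold-or-call': normaliser = 0.35·0.1998 + 0.45·0.0661 + 0.75·0.7341; P(aggressive) ≈ 0.1076, P(balanced) ≈ 0.0457, P(conservative) ≈ 0.8467
After 'raise': normaliser = 0.65·0.1076 + 0.55·0.0457 + 0.25·0.8467; P(aggressive) ≈ 0.2279, P(balanced) ≈ 0.0820, P(conservative) ≈ 0.6901

0.6901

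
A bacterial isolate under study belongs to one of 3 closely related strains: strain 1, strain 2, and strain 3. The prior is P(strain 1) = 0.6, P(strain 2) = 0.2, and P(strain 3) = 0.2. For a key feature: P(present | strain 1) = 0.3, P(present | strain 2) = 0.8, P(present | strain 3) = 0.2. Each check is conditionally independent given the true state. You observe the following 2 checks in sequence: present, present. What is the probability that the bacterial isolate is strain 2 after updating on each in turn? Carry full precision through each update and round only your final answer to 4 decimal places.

0.6737

Apply Bayes' rule sequentially, carrying P(strain 2) forward.
After 'present': normaliser = 0.3·0.6000 + 0.8·0.2000 + 0.2·0.2000; P(strain 1) ≈ 0.4737, P(strain 2) ≈ 0.4211, P(strain 3) ≈ 0.1053
After 'present': normaliser = 0.3·0.4737 + 0.8·0.4211 + 0.2·0.1053; P(strain 1) ≈ 0.2842, P(strain 2) ≈ 0.6737, P(strain 3) ≈ 0.0421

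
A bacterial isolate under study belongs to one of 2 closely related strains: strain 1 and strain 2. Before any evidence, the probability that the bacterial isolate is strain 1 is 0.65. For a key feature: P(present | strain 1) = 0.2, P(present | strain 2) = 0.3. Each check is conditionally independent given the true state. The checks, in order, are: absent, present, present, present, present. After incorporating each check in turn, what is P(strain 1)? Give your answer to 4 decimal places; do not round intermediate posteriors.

0.2954

After 'absent': P(strain 1) = 0.8·0.6500 / (0.8·0.6500 + 0.7·0.3500) ≈ 0.6797
After 'present': P(strain 1) = 0.2·0.6797 / (0.2·0.6797 + 0.3·0.3203) ≈ 0.5859
After 'present': P(strain 1) = 0.2·0.5859 / (0.2·0.5859 + 0.3·0.4141) ≈ 0.4854
After 'present': P(strain 1) = 0.2·0.4854 / (0.2·0.4854 + 0.3·0.5146) ≈ 0.3861
After 'present': P(strain 1) = 0.2·0.3861 / (0.2·0.3861 + 0.3·0.6139) ≈ 0.2954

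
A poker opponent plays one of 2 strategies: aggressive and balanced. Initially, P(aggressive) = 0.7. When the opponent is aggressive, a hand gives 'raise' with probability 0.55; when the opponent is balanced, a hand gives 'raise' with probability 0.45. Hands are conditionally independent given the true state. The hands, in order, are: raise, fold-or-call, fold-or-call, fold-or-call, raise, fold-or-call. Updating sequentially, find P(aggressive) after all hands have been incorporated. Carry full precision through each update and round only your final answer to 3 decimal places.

0.610

After 'raise': P(aggressive) = 0.55·0.7000 / (0.55·0.7000 + 0.45·0.3000) ≈ 0.7404
After 'fold-or-call': P(aggressive) = 0.45·0.7404 / (0.45·0.7404 + 0.55·0.2596) ≈ 0.7000
After 'fold-or-call': P(aggressive) = 0.45·0.7000 / (0.45·0.7000 + 0.55·0.3000) ≈ 0.6562
After 'fold-or-call': P(aggressive) = 0.45·0.6562 / (0.45·0.6562 + 0.55·0.3438) ≈ 0.6097
After 'raise': P(aggressive) = 0.55·0.6097 / (0.55·0.6097 + 0.45·0.3903) ≈ 0.6562
After 'fold-or-call': P(aggressive) = 0.45·0.6562 / (0.45·0.6562 + 0.55·0.3438) ≈ 0.6097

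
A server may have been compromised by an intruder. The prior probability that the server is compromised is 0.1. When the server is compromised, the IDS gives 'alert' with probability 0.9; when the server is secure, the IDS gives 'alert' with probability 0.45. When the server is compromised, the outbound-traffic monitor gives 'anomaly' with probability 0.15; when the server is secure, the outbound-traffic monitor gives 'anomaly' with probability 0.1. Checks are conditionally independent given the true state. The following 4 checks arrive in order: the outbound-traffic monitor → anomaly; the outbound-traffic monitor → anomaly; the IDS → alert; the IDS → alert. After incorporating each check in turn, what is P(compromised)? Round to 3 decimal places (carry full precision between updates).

After the outbound-traffic monitor='anomaly': P(compromised) = 0.15·0.1000 / (0.15·0.1000 + 0.1·0.9000) ≈ 0.1429
After the outbound-traffic monitor='anomaly': P(compromised) = 0.15·0.1429 / (0.15·0.1429 + 0.1·0.8571) ≈ 0.2000
After the IDS='alert': P(compromised) = 0.9·0.2000 / (0.9·0.2000 + 0.45·0.8000) ≈ 0.3333
After the IDS='alert': P(compromised) = 0.9·0.3333 / (0.9·0.3333 + 0.45·0.6667) ≈ 0.5000

0.500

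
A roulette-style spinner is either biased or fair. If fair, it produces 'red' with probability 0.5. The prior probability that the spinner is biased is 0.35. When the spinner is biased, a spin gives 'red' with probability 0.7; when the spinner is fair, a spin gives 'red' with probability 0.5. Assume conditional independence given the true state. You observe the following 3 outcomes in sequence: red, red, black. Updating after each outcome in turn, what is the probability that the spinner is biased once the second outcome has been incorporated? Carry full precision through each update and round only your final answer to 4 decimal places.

After 'red': P(biased) = 0.7·0.3500 / (0.7·0.3500 + 0.5·0.6500) ≈ 0.4298
After 'red': P(biased) = 0.7·0.4298 / (0.7·0.4298 + 0.5·0.5702) ≈ 0.5135

0.5135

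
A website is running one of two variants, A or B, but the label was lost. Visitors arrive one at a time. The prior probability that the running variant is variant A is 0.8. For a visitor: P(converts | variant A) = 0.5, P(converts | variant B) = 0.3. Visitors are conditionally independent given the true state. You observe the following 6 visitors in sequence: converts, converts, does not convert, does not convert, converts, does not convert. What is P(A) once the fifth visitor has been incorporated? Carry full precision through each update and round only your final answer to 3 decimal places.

0.904

Each posterior becomes the prior for the next update.
After 'converts': P(A) = 0.5·0.8000 / (0.5·0.8000 + 0.3·0.2000) ≈ 0.8696
After 'converts': P(A) = 0.5·0.8696 / (0.5·0.8696 + 0.3·0.1304) ≈ 0.9174
After 'does not convert': P(A) = 0.5·0.9174 / (0.5·0.9174 + 0.7·0.0826) ≈ 0.8881
After 'does not convert': P(A) = 0.5·0.8881 / (0.5·0.8881 + 0.7·0.1119) ≈ 0.8501
After 'converts': P(A) = 0.5·0.8501 / (0.5·0.8501 + 0.3·0.1499) ≈ 0.9043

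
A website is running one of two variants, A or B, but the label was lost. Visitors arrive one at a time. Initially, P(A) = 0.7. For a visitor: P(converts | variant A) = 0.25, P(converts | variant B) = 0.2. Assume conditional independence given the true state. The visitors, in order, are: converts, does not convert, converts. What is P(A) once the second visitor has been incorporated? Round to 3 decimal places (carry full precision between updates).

Apply Bayes' rule sequentially, carrying P(A) forward.
After 'converts': P(A) = 0.25·0.7000 / (0.25·0.7000 + 0.2·0.3000) ≈ 0.7447
After 'does not convert': P(A) = 0.75·0.7447 / (0.75·0.7447 + 0.8·0.2553) ≈ 0.7322

0.732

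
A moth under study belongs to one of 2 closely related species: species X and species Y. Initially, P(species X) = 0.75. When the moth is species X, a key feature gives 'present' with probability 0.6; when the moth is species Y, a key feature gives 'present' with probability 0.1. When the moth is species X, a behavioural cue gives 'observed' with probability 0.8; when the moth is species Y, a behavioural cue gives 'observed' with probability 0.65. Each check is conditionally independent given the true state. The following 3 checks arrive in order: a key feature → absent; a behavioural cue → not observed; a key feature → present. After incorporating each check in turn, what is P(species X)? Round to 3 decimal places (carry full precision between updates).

0.821

After a key feature='absent': P(species X) = 0.4·0.7500 / (0.4·0.7500 + 0.9·0.2500) ≈ 0.5714
After a behavioural cue='not observed': P(species X) = 0.2·0.5714 / (0.2·0.5714 + 0.35·0.4286) ≈ 0.4324
After a key feature='present': P(species X) = 0.6·0.4324 / (0.6·0.4324 + 0.1·0.5676) ≈ 0.8205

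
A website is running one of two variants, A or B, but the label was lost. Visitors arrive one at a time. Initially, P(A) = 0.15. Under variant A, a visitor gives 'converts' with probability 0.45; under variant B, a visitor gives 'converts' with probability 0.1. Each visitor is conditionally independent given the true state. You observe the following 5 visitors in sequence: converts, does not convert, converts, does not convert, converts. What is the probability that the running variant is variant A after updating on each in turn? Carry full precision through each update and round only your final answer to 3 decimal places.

After 'converts': P(A) = 0.45·0.1500 / (0.45·0.1500 + 0.1·0.8500) ≈ 0.4426
After 'does not convert': P(A) = 0.55·0.4426 / (0.55·0.4426 + 0.9·0.5574) ≈ 0.3267
After 'converts': P(A) = 0.45·0.3267 / (0.45·0.3267 + 0.1·0.6733) ≈ 0.6859
After 'does not convert': P(A) = 0.55·0.6859 / (0.55·0.6859 + 0.9·0.3141) ≈ 0.5717
After 'converts': P(A) = 0.45·0.5717 / (0.45·0.5717 + 0.1·0.4283) ≈ 0.8573

0.857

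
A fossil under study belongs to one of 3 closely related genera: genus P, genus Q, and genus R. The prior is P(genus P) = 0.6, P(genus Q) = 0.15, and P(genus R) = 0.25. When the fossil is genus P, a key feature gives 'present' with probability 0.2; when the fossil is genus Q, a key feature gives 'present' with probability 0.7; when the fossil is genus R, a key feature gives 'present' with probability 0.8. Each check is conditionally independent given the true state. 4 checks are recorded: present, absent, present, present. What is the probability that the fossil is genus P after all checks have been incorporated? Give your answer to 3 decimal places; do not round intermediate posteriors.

0.086

After 'present': normaliser = 0.2·0.6000 + 0.7·0.1500 + 0.8·0.2500; P(genus P) ≈ 0.2824, P(genus Q) ≈ 0.2471, P(genus R) ≈ 0.4706
After 'absent': normaliser = 0.8·0.2824 + 0.3·0.2471 + 0.2·0.4706; P(genus P) ≈ 0.5731, P(genus Q) ≈ 0.1881, P(genus R) ≈ 0.2388
After 'present': normaliser = 0.2·0.5731 + 0.7·0.1881 + 0.8·0.2388; P(genus P) ≈ 0.2621, P(genus Q) ≈ 0.3010, P(genus R) ≈ 0.4369
After 'present': normaliser = 0.2·0.2621 + 0.7·0.3010 + 0.8·0.4369; P(genus P) ≈ 0.0856, P(genus Q) ≈ 0.3440, P(genus R) ≈ 0.5705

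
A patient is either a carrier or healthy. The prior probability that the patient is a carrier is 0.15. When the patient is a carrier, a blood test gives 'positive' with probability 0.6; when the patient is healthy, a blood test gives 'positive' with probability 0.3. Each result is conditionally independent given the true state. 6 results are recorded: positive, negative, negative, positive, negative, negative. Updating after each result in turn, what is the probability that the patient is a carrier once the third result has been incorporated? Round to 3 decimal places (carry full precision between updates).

0.103

After 'positive': P(carrier) = 0.6·0.1500 / (0.6·0.1500 + 0.3·0.8500) ≈ 0.2609
After 'negative': P(carrier) = 0.4·0.2609 / (0.4·0.2609 + 0.7·0.7391) ≈ 0.1678
After 'negative': P(carrier) = 0.4·0.1678 / (0.4·0.1678 + 0.7·0.8322) ≈ 0.1033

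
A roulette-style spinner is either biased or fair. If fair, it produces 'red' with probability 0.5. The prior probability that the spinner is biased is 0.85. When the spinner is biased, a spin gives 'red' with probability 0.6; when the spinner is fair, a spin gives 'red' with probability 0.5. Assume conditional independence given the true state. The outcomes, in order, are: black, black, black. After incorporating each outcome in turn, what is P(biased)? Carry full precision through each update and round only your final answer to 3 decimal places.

0.744

After 'black': P(biased) = 0.4·0.8500 / (0.4·0.8500 + 0.5·0.1500) ≈ 0.8193
After 'black': P(biased) = 0.4·0.8193 / (0.4·0.8193 + 0.5·0.1807) ≈ 0.7839
After 'black': P(biased) = 0.4·0.7839 / (0.4·0.7839 + 0.5·0.2161) ≈ 0.7437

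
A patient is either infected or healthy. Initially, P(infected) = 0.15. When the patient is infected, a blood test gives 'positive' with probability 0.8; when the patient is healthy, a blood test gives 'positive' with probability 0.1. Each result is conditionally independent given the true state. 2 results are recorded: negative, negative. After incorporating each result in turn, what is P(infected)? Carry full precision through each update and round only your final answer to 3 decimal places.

After 'negative': P(infected) = 0.2·0.1500 / (0.2·0.1500 + 0.9·0.8500) ≈ 0.0377
After 'negative': P(infected) = 0.2·0.0377 / (0.2·0.0377 + 0.9·0.9623) ≈ 0.0086

0.009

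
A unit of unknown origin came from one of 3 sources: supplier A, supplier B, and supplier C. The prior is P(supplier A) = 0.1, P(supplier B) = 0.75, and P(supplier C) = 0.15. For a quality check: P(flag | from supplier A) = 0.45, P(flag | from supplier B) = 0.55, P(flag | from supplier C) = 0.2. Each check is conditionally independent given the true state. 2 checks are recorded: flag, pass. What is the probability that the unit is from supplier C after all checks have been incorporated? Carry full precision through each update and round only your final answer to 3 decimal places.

After 'flag': normaliser = 0.45·0.1000 + 0.55·0.7500 + 0.2·0.1500; P(supplier A) ≈ 0.0923, P(supplier B) ≈ 0.8462, P(supplier C) ≈ 0.0615
After 'pass': normaliser = 0.55·0.0923 + 0.45·0.8462 + 0.8·0.0615; P(supplier A) ≈ 0.1056, P(supplier B) ≈ 0.7920, P(supplier C) ≈ 0.1024

0.102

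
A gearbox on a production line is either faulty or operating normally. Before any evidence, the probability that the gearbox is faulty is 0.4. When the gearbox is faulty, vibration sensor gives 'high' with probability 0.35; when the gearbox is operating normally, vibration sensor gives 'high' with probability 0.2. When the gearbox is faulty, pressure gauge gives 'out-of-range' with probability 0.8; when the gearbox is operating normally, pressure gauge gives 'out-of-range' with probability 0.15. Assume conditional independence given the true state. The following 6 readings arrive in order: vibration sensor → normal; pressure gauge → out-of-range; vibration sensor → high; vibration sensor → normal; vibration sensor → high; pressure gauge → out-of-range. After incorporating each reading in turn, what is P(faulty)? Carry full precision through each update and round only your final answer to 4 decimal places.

Each posterior becomes the prior for the next update.
After vibration sensor='normal': P(faulty) = 0.65·0.4000 / (0.65·0.4000 + 0.8·0.6000) ≈ 0.3514
After pressure gauge='out-of-range': P(faulty) = 0.8·0.3514 / (0.8·0.3514 + 0.15·0.6486) ≈ 0.7429
After vibration sensor='high': P(faulty) = 0.35·0.7429 / (0.35·0.7429 + 0.2·0.2571) ≈ 0.8349
After vibration sensor='normal': P(faulty) = 0.65·0.8349 / (0.65·0.8349 + 0.8·0.1651) ≈ 0.8042
After vibration sensor='high': P(faulty) = 0.35·0.8042 / (0.35·0.8042 + 0.2·0.1958) ≈ 0.8779
After pressure gauge='out-of-range': P(faulty) = 0.8·0.8779 / (0.8·0.8779 + 0.15·0.1221) ≈ 0.9746

0.9746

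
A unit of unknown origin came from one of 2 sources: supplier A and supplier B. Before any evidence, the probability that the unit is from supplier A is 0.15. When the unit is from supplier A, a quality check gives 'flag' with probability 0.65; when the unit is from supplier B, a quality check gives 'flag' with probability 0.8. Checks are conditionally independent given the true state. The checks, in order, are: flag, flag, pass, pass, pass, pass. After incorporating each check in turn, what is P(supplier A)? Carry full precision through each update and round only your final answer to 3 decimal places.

After 'flag': P(supplier A) = 0.65·0.1500 / (0.65·0.1500 + 0.8·0.8500) ≈ 0.1254
After 'flag': P(supplier A) = 0.65·0.1254 / (0.65·0.1254 + 0.8·0.8746) ≈ 0.1043
After 'pass': P(supplier A) = 0.35·0.1043 / (0.35·0.1043 + 0.2·0.8957) ≈ 0.1693
After 'pass': P(supplier A) = 0.35·0.1693 / (0.35·0.1693 + 0.2·0.8307) ≈ 0.2630
After 'pass': P(supplier A) = 0.35·0.2630 / (0.35·0.2630 + 0.2·0.7370) ≈ 0.3844
After 'pass': P(supplier A) = 0.35·0.3844 / (0.35·0.3844 + 0.2·0.6156) ≈ 0.5221

0.522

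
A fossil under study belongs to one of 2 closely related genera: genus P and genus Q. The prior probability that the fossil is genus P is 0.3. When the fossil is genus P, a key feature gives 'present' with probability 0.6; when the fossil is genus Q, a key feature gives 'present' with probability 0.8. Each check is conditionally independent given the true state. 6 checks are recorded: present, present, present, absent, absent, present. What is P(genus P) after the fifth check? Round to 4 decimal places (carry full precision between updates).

0.4197

Each posterior becomes the prior for the next update.
After 'present': P(genus P) = 0.6·0.3000 / (0.6·0.3000 + 0.8·0.7000) ≈ 0.2432
After 'present': P(genus P) = 0.6·0.2432 / (0.6·0.2432 + 0.8·0.7568) ≈ 0.1942
After 'present': P(genus P) = 0.6·0.1942 / (0.6·0.1942 + 0.8·0.8058) ≈ 0.1531
After 'absent': P(genus P) = 0.4·0.1531 / (0.4·0.1531 + 0.2·0.8469) ≈ 0.2656
After 'absent': P(genus P) = 0.4·0.2656 / (0.4·0.2656 + 0.2·0.7344) ≈ 0.4197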